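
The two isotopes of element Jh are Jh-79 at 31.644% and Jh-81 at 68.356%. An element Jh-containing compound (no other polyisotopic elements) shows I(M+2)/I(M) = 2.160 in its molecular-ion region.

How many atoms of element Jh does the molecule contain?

The M+2/M ratio from n Jh atoms is n · q/p = n · 0.68356/0.31644.
n = 2.160 × 0.31644/0.68356 = 1.00 ≈ 1

1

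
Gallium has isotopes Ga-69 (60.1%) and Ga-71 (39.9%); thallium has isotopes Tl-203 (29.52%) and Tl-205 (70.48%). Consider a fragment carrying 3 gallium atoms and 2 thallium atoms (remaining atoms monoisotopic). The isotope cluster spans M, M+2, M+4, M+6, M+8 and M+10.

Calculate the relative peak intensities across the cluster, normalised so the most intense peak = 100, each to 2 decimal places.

Gallium pattern (n=3): 0.2170818 : 0.4323576 : 0.2870394 : 0.0635212
Thallium pattern (n=2): 0.08714304 : 0.41611392 : 0.49674304
Convolve the two distributions (both contribute in 2-u steps):
  M: 0.2170818×0.08714304 = 0.018917
  M+2: 0.2170818×0.41611392 + 0.4323576×0.08714304 = 0.128008
  M+4: 0.2170818×0.49674304 + 0.4323576×0.41611392 + 0.2870394×0.08714304 = 0.312757
  M+6: 0.4323576×0.49674304 + 0.2870394×0.41611392 + 0.0635212×0.08714304 = 0.339747
  M+8: 0.2870394×0.49674304 + 0.0635212×0.41611392 = 0.169017
  M+10: 0.0635212×0.49674304 = 0.031554
Scale to base peak (0.339747) = 100: 5.57 : 37.68 : 92.06 : 100.00 : 49.75 : 9.29

5.57 : 37.68 : 92.06 : 100.00 : 49.75 : 9.29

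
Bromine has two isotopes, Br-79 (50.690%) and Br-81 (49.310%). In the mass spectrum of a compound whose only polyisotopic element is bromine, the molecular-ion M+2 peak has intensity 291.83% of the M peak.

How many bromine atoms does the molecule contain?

3

The M+2/M ratio from n Br atoms is n · q/p = n · 0.49310/0.50690.
n = 2.9183 × 0.50690/0.49310 = 3.00 ≈ 3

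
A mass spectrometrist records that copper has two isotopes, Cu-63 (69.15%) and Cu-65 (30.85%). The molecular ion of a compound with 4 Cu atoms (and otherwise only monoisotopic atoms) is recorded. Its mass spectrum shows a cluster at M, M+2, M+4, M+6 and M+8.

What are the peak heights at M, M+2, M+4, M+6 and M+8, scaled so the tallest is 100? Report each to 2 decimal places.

56.04 : 100.00 : 66.92 : 19.90 : 2.22

Each Cu atom is independently Cu-63 (p = 0.6915) or Cu-65 (q = 0.3085); the cluster is the binomial expansion (p + q)^4.
P(M) = 0.6915^4 = 0.228649
P(M+2) = 4 × 0.6915^3 × 0.3085^1 = 0.408030
P(M+4) = 6 × 0.6915^2 × 0.3085^2 = 0.273052
P(M+6) = 4 × 0.6915^1 × 0.3085^3 = 0.081212
P(M+8) = 0.3085^4 = 0.009058
The M+2 peak is largest (0.408030); scaling to 100 gives 56.04 : 100.00 : 66.92 : 19.90 : 2.22.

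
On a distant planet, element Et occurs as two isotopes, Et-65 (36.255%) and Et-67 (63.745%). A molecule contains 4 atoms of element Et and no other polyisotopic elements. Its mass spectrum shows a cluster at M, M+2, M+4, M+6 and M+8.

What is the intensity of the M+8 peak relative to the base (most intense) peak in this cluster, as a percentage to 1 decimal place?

Binomial terms of (0.36255 + 0.63745)^4: M 0.0173, M+2 0.1215, M+4 0.3205, M+6 0.3756, M+8 0.1651 → M+6 is the base peak.
P(M+6) = C(4,3) × 0.36255^1 × 0.63745^3 = 4 × 0.36255 × 0.25902303 = 0.375635 (base)
P(M+8) = C(4,4) × 0.36255^0 × 0.63745^4 = 1 × 1.0000 × 0.16511423 = 0.165114
Relative intensity = 0.165114 / 0.375635 × 100 = 44.0

44.0%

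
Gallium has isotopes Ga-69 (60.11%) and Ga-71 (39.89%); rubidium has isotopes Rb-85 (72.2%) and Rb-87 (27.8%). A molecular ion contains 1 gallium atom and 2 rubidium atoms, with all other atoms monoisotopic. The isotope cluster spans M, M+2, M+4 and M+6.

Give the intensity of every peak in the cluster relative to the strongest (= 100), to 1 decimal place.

69.7 : 100.0 : 46.0 : 6.9

Gallium pattern (n=1): 0.6011 : 0.3989
Rubidium pattern (n=2): 0.521284 : 0.401432 : 0.077284
Convolve the two distributions (both contribute in 2-u steps):
  M: 0.6011×0.521284 = 0.313344
  M+2: 0.6011×0.401432 + 0.3989×0.521284 = 0.449241
  M+4: 0.6011×0.077284 + 0.3989×0.401432 = 0.206587
  M+6: 0.3989×0.077284 = 0.030829
Scale to base peak (0.449241) = 100: 69.7 : 100.0 : 46.0 : 6.9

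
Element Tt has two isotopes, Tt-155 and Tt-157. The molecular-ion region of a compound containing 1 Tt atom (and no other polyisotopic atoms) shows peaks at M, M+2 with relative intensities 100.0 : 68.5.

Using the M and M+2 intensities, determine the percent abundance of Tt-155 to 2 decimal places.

59.35%

Write p for the Tt-155 fraction. I(M+2)/I(M) = [C(1,1)·p^0·(1−p)] / p^1 = 1·(1−p)/p = 68.5/100.0 = 0.6850
(1−p)/p = 0.6850/1 = 0.6850  ⇒  p = 1/(1 + 0.6850) = 0.5935
Tt-155: 59.35%, Tt-157: 40.65%.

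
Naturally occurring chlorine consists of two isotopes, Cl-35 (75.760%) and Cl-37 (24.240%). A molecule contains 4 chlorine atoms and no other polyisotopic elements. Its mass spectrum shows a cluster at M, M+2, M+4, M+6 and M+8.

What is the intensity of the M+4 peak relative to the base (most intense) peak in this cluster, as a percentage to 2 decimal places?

47.99%

Binomial terms of (0.75760 + 0.24240)^4: M 0.3294, M+2 0.4216, M+4 0.2023, M+6 0.0432, M+8 0.0035 → M+2 is the base peak.
P(M+2) = C(4,1) × 0.75760^3 × 0.24240^1 = 4 × 0.4348304 × 0.2424 = 0.421612 (base)
P(M+4) = C(4,2) × 0.75760^2 × 0.24240^2 = 6 × 0.57395776 × 0.05875776 = 0.202347
Relative intensity = 0.202347 / 0.421612 × 100 = 47.99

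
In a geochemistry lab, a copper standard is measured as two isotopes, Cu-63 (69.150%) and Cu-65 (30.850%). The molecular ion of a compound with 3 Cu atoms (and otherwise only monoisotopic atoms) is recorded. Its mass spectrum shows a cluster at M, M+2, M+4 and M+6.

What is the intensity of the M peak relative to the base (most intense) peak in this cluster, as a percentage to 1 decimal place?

74.7%

Binomial terms of (0.69150 + 0.30850)^3: M 0.3307, M+2 0.4425, M+4 0.1974, M+6 0.0294 → M+2 is the base peak.
P(M+2) = C(3,1) × 0.69150^2 × 0.30850^1 = 3 × 0.47817225 × 0.3085 = 0.442548 (base)
P(M) = C(3,0) × 0.69150^3 × 0.30850^0 = 1 × 0.33065611 × 1.0000 = 0.330656
Relative intensity = 0.330656 / 0.442548 × 100 = 74.7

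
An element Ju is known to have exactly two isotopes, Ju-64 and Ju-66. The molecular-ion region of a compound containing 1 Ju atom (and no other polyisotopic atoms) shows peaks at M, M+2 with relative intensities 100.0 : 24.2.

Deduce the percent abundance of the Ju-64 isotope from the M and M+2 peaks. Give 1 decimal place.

Write p for the Ju-64 fraction. I(M+2)/I(M) = [C(1,1)·p^0·(1−p)] / p^1 = 1·(1−p)/p = 24.2/100.0 = 0.2420
(1−p)/p = 0.2420/1 = 0.2420  ⇒  p = 1/(1 + 0.2420) = 0.8052
Ju-64: 80.5%, Ju-66: 19.5%.

80.5%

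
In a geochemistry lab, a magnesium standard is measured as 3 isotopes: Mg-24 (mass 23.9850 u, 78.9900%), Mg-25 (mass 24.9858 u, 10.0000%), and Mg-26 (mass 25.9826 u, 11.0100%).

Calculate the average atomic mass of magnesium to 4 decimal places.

24.3050 u

Average mass = Σ (abundance × isotope mass) = 0.789900 × 23.9850 + 0.100000 × 24.9858 + 0.110100 × 25.9826
= 18.94575 + 2.49858 + 2.86068 = 24.30501 u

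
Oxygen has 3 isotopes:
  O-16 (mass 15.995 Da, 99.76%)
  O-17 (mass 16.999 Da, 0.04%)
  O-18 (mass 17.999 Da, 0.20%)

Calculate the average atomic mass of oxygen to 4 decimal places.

15.9994 Da

Ar = Σ fᵢ·mᵢ = 0.9976 × 15.995 + 0.0004 × 16.999 + 0.0020 × 17.999
= 15.95661 + 0.00680 + 0.03600 = 15.99941 Da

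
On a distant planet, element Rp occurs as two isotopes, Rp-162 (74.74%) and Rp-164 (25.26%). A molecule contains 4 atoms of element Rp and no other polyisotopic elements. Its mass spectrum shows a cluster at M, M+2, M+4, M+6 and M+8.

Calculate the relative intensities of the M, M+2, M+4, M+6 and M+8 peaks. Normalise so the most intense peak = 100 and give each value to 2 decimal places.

73.97 : 100.00 : 50.70 : 11.42 : 0.97

The 4 Rp atoms are independent, so intensities follow the terms of (0.7474 + 0.2526)^4.
P(M) = 0.7474^4 = 0.312042
P(M+2) = 4 × 0.7474^3 × 0.2526^1 = 0.421845
P(M+4) = 6 × 0.7474^2 × 0.2526^2 = 0.213857
P(M+6) = 4 × 0.7474^1 × 0.2526^3 = 0.048185
P(M+8) = 0.2526^4 = 0.004071
The M+2 peak is largest (0.421845); scaling to 100 gives 73.97 : 100.00 : 50.70 : 11.42 : 0.97.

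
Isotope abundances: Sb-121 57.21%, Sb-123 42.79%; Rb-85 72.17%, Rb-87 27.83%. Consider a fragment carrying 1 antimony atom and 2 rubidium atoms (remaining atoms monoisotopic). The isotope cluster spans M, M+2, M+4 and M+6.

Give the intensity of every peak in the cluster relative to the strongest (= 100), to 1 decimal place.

65.8 : 100.0 : 47.8 : 7.3

Antimony pattern (n=1): 0.5721 : 0.4279
Rubidium pattern (n=2): 0.52085089 : 0.40169822 : 0.07745089
Convolve the two distributions (both contribute in 2-u steps):
  M: 0.5721×0.52085089 = 0.297979
  M+2: 0.5721×0.40169822 + 0.4279×0.52085089 = 0.452684
  M+4: 0.5721×0.07745089 + 0.4279×0.40169822 = 0.216196
  M+6: 0.4279×0.07745089 = 0.033141
Scale to base peak (0.452684) = 100: 65.8 : 100.0 : 47.8 : 7.3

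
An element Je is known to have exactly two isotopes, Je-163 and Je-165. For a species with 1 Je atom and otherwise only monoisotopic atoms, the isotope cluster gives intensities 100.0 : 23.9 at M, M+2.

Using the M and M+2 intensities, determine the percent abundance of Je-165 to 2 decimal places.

19.29%

If p is the fraction of Je that is Je-163, then I(M+2)/I(M) = [C(1,1)·p^0·(1−p)] / p^1 = 1·(1−p)/p = 23.9/100.0 = 0.2390
(1−p)/p = 0.2390/1 = 0.2390  ⇒  p = 1/(1 + 0.2390) = 0.8071
Je-163: 80.71%, Je-165: 19.29%.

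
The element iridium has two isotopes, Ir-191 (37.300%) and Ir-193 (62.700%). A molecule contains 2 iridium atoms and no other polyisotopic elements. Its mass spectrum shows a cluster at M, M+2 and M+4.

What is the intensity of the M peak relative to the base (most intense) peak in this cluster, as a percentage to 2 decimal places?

(0.37300 + 0.62700)^2 gives M 0.1391, M+2 0.4677, M+4 0.3931; the largest is M+2.
P(M+2) = C(2,1) × 0.37300^1 × 0.62700^1 = 2 × 0.3730 × 0.6270 = 0.467742 (base)
P(M) = C(2,0) × 0.37300^2 × 0.62700^0 = 1 × 0.139129 × 1.0000 = 0.139129
Relative intensity = 0.139129 / 0.467742 × 100 = 29.74

29.74%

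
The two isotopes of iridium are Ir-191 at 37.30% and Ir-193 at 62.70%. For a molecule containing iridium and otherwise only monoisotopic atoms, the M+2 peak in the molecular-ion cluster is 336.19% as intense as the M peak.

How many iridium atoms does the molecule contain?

With n Ir atoms, P(M+2)/P(M) = C(n,1)·p^(n−1)q / p^n = n·q/p = n · 0.6270/0.3730.
n = 3.3619 × 0.3730/0.6270 = 2.00 ≈ 2

2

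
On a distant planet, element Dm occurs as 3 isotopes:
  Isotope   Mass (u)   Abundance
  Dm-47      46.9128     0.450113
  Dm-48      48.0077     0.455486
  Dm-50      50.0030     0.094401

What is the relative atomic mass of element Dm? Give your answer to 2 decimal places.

Average mass = Σ (abundance × isotope mass) = 0.450113 × 46.9128 + 0.455486 × 48.0077 + 0.094401 × 50.0030
= 21.11606 + 21.86684 + 4.72033 = 47.70323 u

47.70 u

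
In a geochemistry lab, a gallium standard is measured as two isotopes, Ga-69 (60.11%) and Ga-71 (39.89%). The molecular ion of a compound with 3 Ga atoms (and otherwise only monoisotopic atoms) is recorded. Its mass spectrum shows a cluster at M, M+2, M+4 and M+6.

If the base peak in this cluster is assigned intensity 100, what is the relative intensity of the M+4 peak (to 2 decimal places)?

(0.6011 + 0.3989)^3 gives M 0.2172, M+2 0.4324, M+4 0.2869, M+6 0.0635; the largest is M+2.
P(M+2) = C(3,1) × 0.6011^2 × 0.3989^1 = 3 × 0.36132121 × 0.3989 = 0.432393 (base)
P(M+4) = C(3,2) × 0.6011^1 × 0.3989^2 = 3 × 0.6011 × 0.15912121 = 0.286943
Relative intensity = 0.286943 / 0.432393 × 100 = 66.36

66.36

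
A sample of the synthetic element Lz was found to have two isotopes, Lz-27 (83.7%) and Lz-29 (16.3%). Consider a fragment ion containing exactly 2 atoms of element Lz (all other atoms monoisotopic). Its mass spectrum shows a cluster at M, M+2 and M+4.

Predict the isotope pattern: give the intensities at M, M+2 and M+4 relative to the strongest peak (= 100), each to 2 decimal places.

100.00 : 38.95 : 3.79

Expanding (0.837 + 0.163)^2:
P(M) = 0.837^2 = 0.700569
P(M+2) = 2 × 0.837^1 × 0.163^1 = 0.272862
P(M+4) = 0.163^2 = 0.026569
The M peak is largest (0.700569); scaling to 100 gives 100.00 : 38.95 : 3.79.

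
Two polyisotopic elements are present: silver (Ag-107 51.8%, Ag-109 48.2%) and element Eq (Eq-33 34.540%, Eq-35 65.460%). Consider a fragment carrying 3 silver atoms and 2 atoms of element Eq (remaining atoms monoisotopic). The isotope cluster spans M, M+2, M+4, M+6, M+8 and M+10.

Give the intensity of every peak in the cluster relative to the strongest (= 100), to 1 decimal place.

4.8 : 31.8 : 81.1 : 100.0 : 59.9 : 14.0

Silver pattern (n=3): 0.13899183 : 0.3879965 : 0.3610315 : 0.11198017
Element Eq pattern (n=2): 0.11930116 : 0.45219768 : 0.42850116
Convolve the two distributions (both contribute in 2-u steps):
  M: 0.13899183×0.11930116 = 0.016582
  M+2: 0.13899183×0.45219768 + 0.3879965×0.11930116 = 0.109140
  M+4: 0.13899183×0.42850116 + 0.3879965×0.45219768 + 0.3610315×0.11930116 = 0.278081
  M+6: 0.3879965×0.42850116 + 0.3610315×0.45219768 + 0.11198017×0.11930116 = 0.342874
  M+8: 0.3610315×0.42850116 + 0.11198017×0.45219768 = 0.205340
  M+10: 0.11198017×0.42850116 = 0.047984
Scale to base peak (0.342874) = 100: 4.8 : 31.8 : 81.1 : 100.0 : 59.9 : 14.0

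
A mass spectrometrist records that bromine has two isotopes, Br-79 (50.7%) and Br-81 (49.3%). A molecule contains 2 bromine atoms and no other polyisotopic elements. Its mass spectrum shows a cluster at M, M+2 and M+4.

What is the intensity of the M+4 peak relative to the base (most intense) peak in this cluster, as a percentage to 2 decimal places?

48.62%

Binomial terms of (0.507 + 0.493)^2: M 0.2570, M+2 0.4999, M+4 0.2430 → M+2 is the base peak.
P(M+2) = C(2,1) × 0.507^1 × 0.493^1 = 2 × 0.5070 × 0.4930 = 0.499902 (base)
P(M+4) = C(2,2) × 0.507^0 × 0.493^2 = 1 × 1.0000 × 0.243049 = 0.243049
Relative intensity = 0.243049 / 0.499902 × 100 = 48.62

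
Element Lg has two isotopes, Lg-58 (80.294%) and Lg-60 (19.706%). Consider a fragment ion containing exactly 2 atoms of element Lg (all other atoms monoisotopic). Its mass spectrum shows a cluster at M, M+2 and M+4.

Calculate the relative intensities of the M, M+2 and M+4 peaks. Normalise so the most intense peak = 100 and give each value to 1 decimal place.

The 2 Lg atoms are independent, so intensities follow the terms of (0.80294 + 0.19706)^2.
P(M) = 0.80294^2 = 0.644713
P(M+2) = 2 × 0.80294^1 × 0.19706^1 = 0.316455
P(M+4) = 0.19706^2 = 0.038833
The M peak is largest (0.644713); scaling to 100 gives 100.0 : 49.1 : 6.0.

100.0 : 49.1 : 6.0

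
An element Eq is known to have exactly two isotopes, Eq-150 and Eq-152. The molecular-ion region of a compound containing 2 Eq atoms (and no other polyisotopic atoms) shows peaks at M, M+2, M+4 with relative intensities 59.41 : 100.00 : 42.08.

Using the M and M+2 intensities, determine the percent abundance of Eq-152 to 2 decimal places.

Let p = fractional abundance of Eq-150. I(M+2)/I(M) = [C(2,1)·p^1·(1−p)] / p^2 = 2·(1−p)/p = 100.00/59.41 = 1.6832
(1−p)/p = 1.6832/2 = 0.8416  ⇒  p = 1/(1 + 0.8416) = 0.5430
Eq-150: 54.30%, Eq-152: 45.70%.

45.70%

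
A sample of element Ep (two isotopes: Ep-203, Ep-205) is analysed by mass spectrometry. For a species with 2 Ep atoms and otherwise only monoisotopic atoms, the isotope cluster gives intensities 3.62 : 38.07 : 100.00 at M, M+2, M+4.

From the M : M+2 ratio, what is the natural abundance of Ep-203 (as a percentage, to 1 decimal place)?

If p is the fraction of Ep that is Ep-203, then I(M+2)/I(M) = [C(2,1)·p^1·(1−p)] / p^2 = 2·(1−p)/p = 38.07/3.62 = 10.5166
(1−p)/p = 10.5166/2 = 5.2583  ⇒  p = 1/(1 + 5.2583) = 0.1598
Ep-203: 16.0%, Ep-205: 84.0%.

16.0%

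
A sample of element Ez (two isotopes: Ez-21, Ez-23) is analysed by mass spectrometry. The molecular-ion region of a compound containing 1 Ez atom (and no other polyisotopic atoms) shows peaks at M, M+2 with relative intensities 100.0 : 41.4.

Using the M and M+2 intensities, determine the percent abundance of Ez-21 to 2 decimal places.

70.72%

Write p for the Ez-21 fraction. I(M+2)/I(M) = [C(1,1)·p^0·(1−p)] / p^1 = 1·(1−p)/p = 41.4/100.0 = 0.4140
(1−p)/p = 0.4140/1 = 0.4140  ⇒  p = 1/(1 + 0.4140) = 0.7072
Ez-21: 70.72%, Ez-23: 29.28%.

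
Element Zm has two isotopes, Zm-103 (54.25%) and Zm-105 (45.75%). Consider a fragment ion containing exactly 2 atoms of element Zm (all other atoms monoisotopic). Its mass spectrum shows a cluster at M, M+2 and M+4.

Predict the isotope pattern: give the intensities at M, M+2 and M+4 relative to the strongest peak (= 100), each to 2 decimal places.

Each Zm atom is independently Zm-103 (p = 0.5425) or Zm-105 (q = 0.4575); the cluster is the binomial expansion (p + q)^2.
P(M) = 0.5425^2 = 0.294306
P(M+2) = 2 × 0.5425^1 × 0.4575^1 = 0.496387
P(M+4) = 0.4575^2 = 0.209306
The M+2 peak is largest (0.496387); scaling to 100 gives 59.29 : 100.00 : 42.17.

59.29 : 100.00 : 42.17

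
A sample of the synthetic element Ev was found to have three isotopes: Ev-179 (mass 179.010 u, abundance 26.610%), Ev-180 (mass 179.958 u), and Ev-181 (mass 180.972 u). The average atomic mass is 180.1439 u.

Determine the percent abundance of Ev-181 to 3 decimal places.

43.211%

The remaining 73.390% is split between Ev-180 (fraction x) and Ev-181 (fraction 0.73390 − x).
Substituting: 179.958x + 180.972(0.73390 − x) = 132.509339
(179.958 − 180.972)x = -0.3060118  ⇒  x = 0.30179, y = 0.43211
Ev-180: 30.179%, Ev-181: 43.211%.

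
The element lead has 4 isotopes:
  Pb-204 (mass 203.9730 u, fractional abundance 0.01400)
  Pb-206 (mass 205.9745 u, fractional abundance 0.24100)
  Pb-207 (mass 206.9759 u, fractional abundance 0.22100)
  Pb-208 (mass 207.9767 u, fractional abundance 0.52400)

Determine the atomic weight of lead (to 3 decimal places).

The abundance-weighted mean is 0.01400 × 203.9730 + 0.24100 × 205.9745 + 0.22100 × 206.9759 + 0.52400 × 207.9767
= 2.85562 + 49.63985 + 45.74167 + 108.97979 = 207.21693 u

207.217 u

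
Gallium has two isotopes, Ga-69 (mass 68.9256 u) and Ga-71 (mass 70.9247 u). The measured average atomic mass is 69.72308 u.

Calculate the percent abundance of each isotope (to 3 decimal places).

Ga-69: 60.108%, Ga-71: 39.892%

Let x be the fractional abundance of Ga-69; then Ga-71 has abundance 1 − x.
68.9256·x + 70.9247·(1 − x) = 69.72308
(68.9256 − 70.9247)·x = 69.72308 − 70.9247
x = -1.20162 / -1.9991 = 0.60108 → 60.108% Ga-69, 39.892% Ga-71.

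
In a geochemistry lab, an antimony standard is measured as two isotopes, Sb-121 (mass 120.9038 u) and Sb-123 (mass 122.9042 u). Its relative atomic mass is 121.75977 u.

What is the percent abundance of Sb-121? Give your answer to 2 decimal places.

Writing the weighted mean with unknown fraction x of Sb-121:
120.9038·x + 122.9042·(1 − x) = 121.75977
(120.9038 − 122.9042)·x = 121.75977 − 122.9042
x = -1.14443 / -2.0004 = 0.57210 → 57.21% Sb-121, 42.79% Sb-123.

57.21%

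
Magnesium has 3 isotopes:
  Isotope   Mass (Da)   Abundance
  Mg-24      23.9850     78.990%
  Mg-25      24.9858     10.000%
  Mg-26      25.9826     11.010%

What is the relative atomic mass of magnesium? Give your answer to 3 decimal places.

24.305 Da

Weight each isotope mass by its fractional abundance: 0.78990 × 23.9850 + 0.10000 × 24.9858 + 0.11010 × 25.9826
= 18.94575 + 2.49858 + 2.86068 = 24.30501 Da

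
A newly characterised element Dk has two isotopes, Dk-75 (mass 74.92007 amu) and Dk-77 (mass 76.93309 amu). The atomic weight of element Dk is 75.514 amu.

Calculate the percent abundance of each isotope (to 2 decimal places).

Let x be the fractional abundance of Dk-75; then Dk-77 has abundance 1 − x.
74.92007·x + 76.93309·(1 − x) = 75.514
(74.92007 − 76.93309)·x = 75.514 − 76.93309
x = -1.41909 / -2.01302 = 0.70496 → 70.50% Dk-75, 29.50% Dk-77.

Dk-75: 70.50%, Dk-77: 29.50%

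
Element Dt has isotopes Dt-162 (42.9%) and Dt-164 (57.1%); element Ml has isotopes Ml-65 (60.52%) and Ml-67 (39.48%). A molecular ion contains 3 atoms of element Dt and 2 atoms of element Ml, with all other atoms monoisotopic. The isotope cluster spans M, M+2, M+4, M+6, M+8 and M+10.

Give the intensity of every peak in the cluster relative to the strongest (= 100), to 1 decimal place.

9.1 : 48.2 : 99.6 : 100.0 : 48.6 : 9.1

Element Dt pattern (n=3): 0.07895359 : 0.31526223 : 0.41961477 : 0.18616941
Element Ml pattern (n=2): 0.36626704 : 0.47786592 : 0.15586704
Convolve the two distributions (both contribute in 2-u steps):
  M: 0.07895359×0.36626704 = 0.028918
  M+2: 0.07895359×0.47786592 + 0.31526223×0.36626704 = 0.153199
  M+4: 0.07895359×0.15586704 + 0.31526223×0.47786592 + 0.41961477×0.36626704 = 0.316650
  M+6: 0.31526223×0.15586704 + 0.41961477×0.47786592 + 0.18616941×0.36626704 = 0.317846
  M+8: 0.41961477×0.15586704 + 0.18616941×0.47786592 = 0.154368
  M+10: 0.18616941×0.15586704 = 0.029018
Scale to base peak (0.317846) = 100: 9.1 : 48.2 : 99.6 : 100.0 : 48.6 : 9.1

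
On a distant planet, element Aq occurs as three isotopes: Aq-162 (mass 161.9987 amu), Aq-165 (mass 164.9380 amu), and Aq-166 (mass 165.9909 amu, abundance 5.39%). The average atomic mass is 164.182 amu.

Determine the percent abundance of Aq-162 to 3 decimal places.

The remaining 94.61% is split between Aq-162 (fraction x) and Aq-165 (fraction 0.9461 − x).
Substituting: 161.9987x + 164.9380(0.9461 − x) = 155.23509049
(161.9987 − 164.9380)x = -0.81275131  ⇒  x = 0.27651, y = 0.66959
Aq-162: 27.651%, Aq-165: 66.959%.

27.651%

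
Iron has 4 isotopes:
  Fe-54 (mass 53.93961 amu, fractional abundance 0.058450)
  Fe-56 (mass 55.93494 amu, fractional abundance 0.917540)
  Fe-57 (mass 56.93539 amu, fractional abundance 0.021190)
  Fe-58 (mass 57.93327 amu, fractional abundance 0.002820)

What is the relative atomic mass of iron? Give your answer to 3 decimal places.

55.845 amu

Ar = Σ fᵢ·mᵢ = 0.058450 × 53.93961 + 0.917540 × 55.93494 + 0.021190 × 56.93539 + 0.002820 × 57.93327
= 3.152770 + 51.322545 + 1.206461 + 0.163372 = 55.845148 amu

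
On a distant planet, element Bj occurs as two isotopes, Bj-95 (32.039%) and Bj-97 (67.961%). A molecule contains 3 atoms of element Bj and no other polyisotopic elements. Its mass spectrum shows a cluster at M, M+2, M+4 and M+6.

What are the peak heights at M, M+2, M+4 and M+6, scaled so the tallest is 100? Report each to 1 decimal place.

Expanding (0.32039 + 0.67961)^3:
P(M) = 0.32039^3 = 0.032888
P(M+2) = 3 × 0.32039^2 × 0.67961^1 = 0.209285
P(M+4) = 3 × 0.32039^1 × 0.67961^2 = 0.443935
P(M+6) = 0.67961^3 = 0.313891
The M+4 peak is largest (0.443935); scaling to 100 gives 7.4 : 47.1 : 100.0 : 70.7.

7.4 : 47.1 : 100.0 : 70.7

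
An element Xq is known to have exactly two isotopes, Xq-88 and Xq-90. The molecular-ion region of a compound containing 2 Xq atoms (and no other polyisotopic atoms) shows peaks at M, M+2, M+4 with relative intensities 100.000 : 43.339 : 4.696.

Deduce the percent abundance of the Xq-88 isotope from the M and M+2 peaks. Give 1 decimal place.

If p is the fraction of Xq that is Xq-88, then I(M+2)/I(M) = [C(2,1)·p^1·(1−p)] / p^2 = 2·(1−p)/p = 43.339/100.000 = 0.4334
(1−p)/p = 0.4334/2 = 0.2167  ⇒  p = 1/(1 + 0.2167) = 0.8219
Xq-88: 82.2%, Xq-90: 17.8%.

82.2%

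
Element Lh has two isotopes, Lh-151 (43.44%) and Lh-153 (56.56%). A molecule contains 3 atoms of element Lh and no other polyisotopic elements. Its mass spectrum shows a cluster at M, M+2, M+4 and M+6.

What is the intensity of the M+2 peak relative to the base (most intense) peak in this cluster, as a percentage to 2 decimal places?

76.80%

Binomial terms of (0.4344 + 0.5656)^3: M 0.0820, M+2 0.3202, M+4 0.4169, M+6 0.1809 → M+4 is the base peak.
P(M+4) = C(3,2) × 0.4344^1 × 0.5656^2 = 3 × 0.4344 × 0.31990336 = 0.416898 (base)
P(M+2) = C(3,1) × 0.4344^2 × 0.5656^1 = 3 × 0.18870336 × 0.5656 = 0.320192
Relative intensity = 0.320192 / 0.416898 × 100 = 76.80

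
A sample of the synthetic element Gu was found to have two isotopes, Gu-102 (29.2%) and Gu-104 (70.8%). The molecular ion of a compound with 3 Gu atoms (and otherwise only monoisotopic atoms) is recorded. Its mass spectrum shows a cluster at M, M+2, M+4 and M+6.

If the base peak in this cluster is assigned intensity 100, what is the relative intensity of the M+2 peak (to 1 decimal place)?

41.2

Term probabilities: M 0.0249, M+2 0.1811, M+4 0.4391, M+6 0.3549. Base peak = M+4.
P(M+4) = C(3,2) × 0.292^1 × 0.708^2 = 3 × 0.2920 × 0.501264 = 0.439107 (base)
P(M+2) = C(3,1) × 0.292^2 × 0.708^1 = 3 × 0.085264 × 0.7080 = 0.181101
Relative intensity = 0.181101 / 0.439107 × 100 = 41.2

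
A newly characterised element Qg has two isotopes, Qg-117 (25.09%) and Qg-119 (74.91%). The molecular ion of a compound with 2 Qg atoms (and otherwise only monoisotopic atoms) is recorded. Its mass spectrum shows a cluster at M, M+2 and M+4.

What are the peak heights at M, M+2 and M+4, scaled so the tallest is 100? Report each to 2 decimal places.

Expanding (0.2509 + 0.7491)^2:
P(M) = 0.2509^2 = 0.062951
P(M+2) = 2 × 0.2509^1 × 0.7491^1 = 0.375898
P(M+4) = 0.7491^2 = 0.561151
The M+4 peak is largest (0.561151); scaling to 100 gives 11.22 : 66.99 : 100.00.

11.22 : 66.99 : 100.00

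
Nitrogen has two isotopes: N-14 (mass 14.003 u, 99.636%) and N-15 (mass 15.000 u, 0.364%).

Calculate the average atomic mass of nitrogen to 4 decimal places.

The abundance-weighted mean is 0.99636 × 14.003 + 0.00364 × 15.000
= 13.95203 + 0.05460 = 14.00663 u

14.0066 u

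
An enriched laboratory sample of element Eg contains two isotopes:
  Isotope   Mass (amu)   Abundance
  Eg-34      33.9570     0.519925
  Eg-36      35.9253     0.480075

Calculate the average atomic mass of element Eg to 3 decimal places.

34.902 amu

The abundance-weighted mean is 0.519925 × 33.9570 + 0.480075 × 35.9253
= 17.65509 + 17.24684 = 34.90193 amu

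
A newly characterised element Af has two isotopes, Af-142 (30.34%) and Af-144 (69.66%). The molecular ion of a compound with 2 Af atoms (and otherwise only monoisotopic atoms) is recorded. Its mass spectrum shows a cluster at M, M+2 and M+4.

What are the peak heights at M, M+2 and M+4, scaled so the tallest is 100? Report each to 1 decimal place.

Expanding (0.3034 + 0.6966)^2:
P(M) = 0.3034^2 = 0.092052
P(M+2) = 2 × 0.3034^1 × 0.6966^1 = 0.422697
P(M+4) = 0.6966^2 = 0.485252
The M+4 peak is largest (0.485252); scaling to 100 gives 19.0 : 87.1 : 100.0.

19.0 : 87.1 : 100.0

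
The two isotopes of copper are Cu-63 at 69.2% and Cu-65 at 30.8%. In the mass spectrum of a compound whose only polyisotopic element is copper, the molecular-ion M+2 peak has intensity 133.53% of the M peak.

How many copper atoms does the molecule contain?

The M+2/M ratio from n Cu atoms is n · q/p = n · 0.308/0.692.
n = 1.3353 × 0.692/0.308 = 3.00 ≈ 3

3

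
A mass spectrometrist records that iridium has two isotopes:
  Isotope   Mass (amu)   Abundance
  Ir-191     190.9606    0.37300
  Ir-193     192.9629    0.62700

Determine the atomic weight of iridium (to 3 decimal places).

192.216 amu

Weight each isotope mass by its fractional abundance: 0.37300 × 190.9606 + 0.62700 × 192.9629
= 71.22830 + 120.98774 = 192.21604 amu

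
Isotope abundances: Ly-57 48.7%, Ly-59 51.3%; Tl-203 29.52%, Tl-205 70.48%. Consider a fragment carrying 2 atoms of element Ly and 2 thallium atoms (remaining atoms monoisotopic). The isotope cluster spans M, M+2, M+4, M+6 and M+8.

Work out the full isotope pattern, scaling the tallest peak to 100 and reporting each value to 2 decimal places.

Element Ly pattern (n=2): 0.237169 : 0.499662 : 0.263169
Thallium pattern (n=2): 0.08714304 : 0.41611392 : 0.49674304
Convolve the two distributions (both contribute in 2-u steps):
  M: 0.237169×0.08714304 = 0.020668
  M+2: 0.237169×0.41611392 + 0.499662×0.08714304 = 0.142231
  M+4: 0.237169×0.49674304 + 0.499662×0.41611392 + 0.263169×0.08714304 = 0.348662
  M+6: 0.499662×0.49674304 + 0.263169×0.41611392 = 0.357712
  M+8: 0.263169×0.49674304 = 0.130727
Scale to base peak (0.357712) = 100: 5.78 : 39.76 : 97.47 : 100.00 : 36.55

5.78 : 39.76 : 97.47 : 100.00 : 36.55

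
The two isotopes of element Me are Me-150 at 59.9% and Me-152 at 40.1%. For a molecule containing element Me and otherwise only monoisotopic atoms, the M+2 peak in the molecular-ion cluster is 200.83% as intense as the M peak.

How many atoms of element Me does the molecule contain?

3

For n independent Me atoms, I(M+2)/I(M) = n · (abundance Me-152) / (abundance Me-150) = n · 0.401/0.599.
n = 2.0083 × 0.599/0.401 = 3.00 ≈ 3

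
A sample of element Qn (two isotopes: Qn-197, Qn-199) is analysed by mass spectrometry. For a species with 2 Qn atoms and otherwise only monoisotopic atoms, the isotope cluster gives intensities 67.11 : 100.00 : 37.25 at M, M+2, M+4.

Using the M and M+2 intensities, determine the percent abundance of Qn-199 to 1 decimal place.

42.7%

Write p for the Qn-197 fraction. I(M+2)/I(M) = [C(2,1)·p^1·(1−p)] / p^2 = 2·(1−p)/p = 100.00/67.11 = 1.4901
(1−p)/p = 1.4901/2 = 0.7450  ⇒  p = 1/(1 + 0.7450) = 0.5731
Qn-197: 57.3%, Qn-199: 42.7%.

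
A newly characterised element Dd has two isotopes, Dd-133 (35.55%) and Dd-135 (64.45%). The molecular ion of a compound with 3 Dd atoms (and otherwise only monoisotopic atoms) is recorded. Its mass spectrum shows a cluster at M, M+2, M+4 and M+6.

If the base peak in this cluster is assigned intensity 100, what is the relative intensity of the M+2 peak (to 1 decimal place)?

55.2

Term probabilities: M 0.0449, M+2 0.2444, M+4 0.4430, M+6 0.2677. Base peak = M+4.
P(M+4) = C(3,2) × 0.3555^1 × 0.6445^2 = 3 × 0.3555 × 0.41538025 = 0.443003 (base)
P(M+2) = C(3,1) × 0.3555^2 × 0.6445^1 = 3 × 0.12638025 × 0.6445 = 0.244356
Relative intensity = 0.244356 / 0.443003 × 100 = 55.2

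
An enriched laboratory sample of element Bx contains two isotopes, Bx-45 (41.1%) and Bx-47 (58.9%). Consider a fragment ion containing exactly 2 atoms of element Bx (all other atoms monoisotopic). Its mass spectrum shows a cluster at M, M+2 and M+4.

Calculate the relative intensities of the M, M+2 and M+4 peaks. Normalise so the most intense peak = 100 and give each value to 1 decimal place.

Expanding (0.411 + 0.589)^2:
P(M) = 0.411^2 = 0.168921
P(M+2) = 2 × 0.411^1 × 0.589^1 = 0.484158
P(M+4) = 0.589^2 = 0.346921
The M+2 peak is largest (0.484158); scaling to 100 gives 34.9 : 100.0 : 71.7.

34.9 : 100.0 : 71.7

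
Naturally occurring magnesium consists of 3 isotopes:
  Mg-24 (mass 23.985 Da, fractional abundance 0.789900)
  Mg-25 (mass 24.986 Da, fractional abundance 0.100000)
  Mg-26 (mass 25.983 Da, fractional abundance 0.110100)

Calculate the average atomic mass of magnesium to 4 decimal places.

Average mass = Σ (abundance × isotope mass) = 0.789900 × 23.985 + 0.100000 × 24.986 + 0.110100 × 25.983
= 18.94575 + 2.49860 + 2.86073 = 24.30508 Da

24.3051 Da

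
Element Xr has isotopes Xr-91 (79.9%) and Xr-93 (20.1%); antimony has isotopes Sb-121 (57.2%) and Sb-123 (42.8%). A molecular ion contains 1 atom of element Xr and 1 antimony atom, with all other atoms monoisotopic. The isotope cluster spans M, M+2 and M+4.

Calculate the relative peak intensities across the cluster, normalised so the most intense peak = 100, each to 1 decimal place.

100.0 : 100.0 : 18.8

Element Xr pattern (n=1): 0.7990 : 0.2010
Antimony pattern (n=1): 0.5720 : 0.4280
Convolve the two distributions (both contribute in 2-u steps):
  M: 0.7990×0.5720 = 0.457028
  M+2: 0.7990×0.4280 + 0.2010×0.5720 = 0.456944
  M+4: 0.2010×0.4280 = 0.086028
Scale to base peak (0.457028) = 100: 100.0 : 100.0 : 18.8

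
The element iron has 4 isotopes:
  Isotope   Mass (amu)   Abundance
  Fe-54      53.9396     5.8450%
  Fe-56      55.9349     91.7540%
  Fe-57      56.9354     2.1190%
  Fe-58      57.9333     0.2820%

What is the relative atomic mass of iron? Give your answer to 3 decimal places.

The abundance-weighted mean is 0.058450 × 53.9396 + 0.917540 × 55.9349 + 0.021190 × 56.9354 + 0.002820 × 57.9333
= 3.15277 + 51.32251 + 1.20646 + 0.16337 = 55.84511 amu

55.845 amu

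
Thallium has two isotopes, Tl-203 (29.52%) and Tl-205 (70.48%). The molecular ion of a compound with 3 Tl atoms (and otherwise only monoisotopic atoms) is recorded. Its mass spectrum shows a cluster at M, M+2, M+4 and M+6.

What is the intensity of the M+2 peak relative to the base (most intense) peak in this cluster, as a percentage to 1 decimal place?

41.9%

Binomial terms of (0.2952 + 0.7048)^3: M 0.0257, M+2 0.1843, M+4 0.4399, M+6 0.3501 → M+4 is the base peak.
P(M+4) = C(3,2) × 0.2952^1 × 0.7048^2 = 3 × 0.2952 × 0.49674304 = 0.439916 (base)
P(M+2) = C(3,1) × 0.2952^2 × 0.7048^1 = 3 × 0.08714304 × 0.7048 = 0.184255
Relative intensity = 0.184255 / 0.439916 × 100 = 41.9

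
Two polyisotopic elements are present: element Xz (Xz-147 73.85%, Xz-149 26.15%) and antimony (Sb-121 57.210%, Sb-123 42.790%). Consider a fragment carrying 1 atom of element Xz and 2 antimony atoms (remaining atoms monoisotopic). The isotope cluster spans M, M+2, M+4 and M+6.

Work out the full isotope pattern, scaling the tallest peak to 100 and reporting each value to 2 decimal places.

Element Xz pattern (n=1): 0.7385 : 0.2615
Antimony pattern (n=2): 0.32729841 : 0.48960318 : 0.18309841
Convolve the two distributions (both contribute in 2-u steps):
  M: 0.7385×0.32729841 = 0.241710
  M+2: 0.7385×0.48960318 + 0.2615×0.32729841 = 0.447160
  M+4: 0.7385×0.18309841 + 0.2615×0.48960318 = 0.263249
  M+6: 0.2615×0.18309841 = 0.047880
Scale to base peak (0.447160) = 100: 54.05 : 100.00 : 58.87 : 10.71

54.05 : 100.00 : 58.87 : 10.71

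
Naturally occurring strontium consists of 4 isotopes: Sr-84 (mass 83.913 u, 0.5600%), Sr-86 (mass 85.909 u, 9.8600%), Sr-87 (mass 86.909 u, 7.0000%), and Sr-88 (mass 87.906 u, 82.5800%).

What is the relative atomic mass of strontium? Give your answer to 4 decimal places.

87.6169 u

The abundance-weighted mean is 0.005600 × 83.913 + 0.098600 × 85.909 + 0.070000 × 86.909 + 0.825800 × 87.906
= 0.46991 + 8.47063 + 6.08363 + 72.59277 = 87.61694 u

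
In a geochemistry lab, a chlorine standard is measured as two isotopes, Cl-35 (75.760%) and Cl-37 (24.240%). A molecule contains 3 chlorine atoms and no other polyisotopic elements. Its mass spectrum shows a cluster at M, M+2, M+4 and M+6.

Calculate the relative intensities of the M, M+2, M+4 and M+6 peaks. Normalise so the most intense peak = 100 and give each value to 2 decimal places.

Expanding (0.75760 + 0.24240)^3:
P(M) = 0.75760^3 = 0.434830
P(M+2) = 3 × 0.75760^2 × 0.24240^1 = 0.417382
P(M+4) = 3 × 0.75760^1 × 0.24240^2 = 0.133545
P(M+6) = 0.24240^3 = 0.014243
The M peak is largest (0.434830); scaling to 100 gives 100.00 : 95.99 : 30.71 : 3.28.

100.00 : 95.99 : 30.71 : 3.28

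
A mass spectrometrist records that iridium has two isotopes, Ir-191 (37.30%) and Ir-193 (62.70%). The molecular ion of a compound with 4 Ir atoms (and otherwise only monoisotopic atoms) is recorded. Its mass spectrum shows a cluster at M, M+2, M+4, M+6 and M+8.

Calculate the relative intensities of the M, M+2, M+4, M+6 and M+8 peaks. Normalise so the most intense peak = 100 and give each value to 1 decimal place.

5.3 : 35.4 : 89.2 : 100.0 : 42.0

The 4 Ir atoms are independent, so intensities follow the terms of (0.3730 + 0.6270)^4.
P(M) = 0.3730^4 = 0.019357
P(M+2) = 4 × 0.3730^3 × 0.6270^1 = 0.130153
P(M+4) = 6 × 0.3730^2 × 0.6270^2 = 0.328174
P(M+6) = 4 × 0.3730^1 × 0.6270^3 = 0.367766
P(M+8) = 0.6270^4 = 0.154550
The M+6 peak is largest (0.367766); scaling to 100 gives 5.3 : 35.4 : 89.2 : 100.0 : 42.0.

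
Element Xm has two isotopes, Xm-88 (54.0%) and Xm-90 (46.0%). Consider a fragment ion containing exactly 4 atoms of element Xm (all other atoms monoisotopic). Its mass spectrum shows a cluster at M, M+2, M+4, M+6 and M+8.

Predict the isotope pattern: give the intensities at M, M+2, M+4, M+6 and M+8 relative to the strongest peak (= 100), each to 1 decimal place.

23.0 : 78.3 : 100.0 : 56.8 : 12.1

Each Xm atom is independently Xm-88 (p = 0.540) or Xm-90 (q = 0.460); the cluster is the binomial expansion (p + q)^4.
P(M) = 0.540^4 = 0.085031
P(M+2) = 4 × 0.540^3 × 0.460^1 = 0.289734
P(M+4) = 6 × 0.540^2 × 0.460^2 = 0.370215
P(M+6) = 4 × 0.540^1 × 0.460^3 = 0.210246
P(M+8) = 0.460^4 = 0.044775
The M+4 peak is largest (0.370215); scaling to 100 gives 23.0 : 78.3 : 100.0 : 56.8 : 12.1.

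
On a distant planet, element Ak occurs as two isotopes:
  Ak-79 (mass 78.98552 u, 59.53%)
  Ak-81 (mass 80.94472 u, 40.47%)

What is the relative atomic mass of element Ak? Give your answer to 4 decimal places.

The abundance-weighted mean is 0.5953 × 78.98552 + 0.4047 × 80.94472
= 47.020080 + 32.758328 = 79.778408 u

79.7784 u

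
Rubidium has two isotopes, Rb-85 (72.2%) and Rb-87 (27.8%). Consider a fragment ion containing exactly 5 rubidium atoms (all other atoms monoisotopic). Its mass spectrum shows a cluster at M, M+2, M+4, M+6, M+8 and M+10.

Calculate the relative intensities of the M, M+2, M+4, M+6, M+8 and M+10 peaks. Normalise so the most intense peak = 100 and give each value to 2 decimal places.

The 5 Rb atoms are independent, so intensities follow the terms of (0.722 + 0.278)^5.
P(M) = 0.722^5 = 0.196194
P(M+2) = 5 × 0.722^4 × 0.278^1 = 0.377714
P(M+4) = 10 × 0.722^3 × 0.278^2 = 0.290872
P(M+6) = 10 × 0.722^2 × 0.278^3 = 0.111998
P(M+8) = 5 × 0.722^1 × 0.278^4 = 0.021562
P(M+10) = 0.278^5 = 0.001660
The M+2 peak is largest (0.377714); scaling to 100 gives 51.94 : 100.00 : 77.01 : 29.65 : 5.71 : 0.44.

51.94 : 100.00 : 77.01 : 29.65 : 5.71 : 0.44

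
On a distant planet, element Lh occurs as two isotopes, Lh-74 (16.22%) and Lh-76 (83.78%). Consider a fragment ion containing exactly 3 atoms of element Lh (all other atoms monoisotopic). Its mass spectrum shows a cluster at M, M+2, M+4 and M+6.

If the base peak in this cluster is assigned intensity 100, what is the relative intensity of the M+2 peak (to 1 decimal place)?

(0.1622 + 0.8378)^3 gives M 0.0043, M+2 0.0661, M+4 0.3415, M+6 0.5881; the largest is M+6.
P(M+6) = C(3,3) × 0.1622^0 × 0.8378^3 = 1 × 1.0000 × 0.58805923 = 0.588059 (base)
P(M+2) = C(3,1) × 0.1622^2 × 0.8378^1 = 3 × 0.02630884 × 0.8378 = 0.066125
Relative intensity = 0.066125 / 0.588059 × 100 = 11.2

11.2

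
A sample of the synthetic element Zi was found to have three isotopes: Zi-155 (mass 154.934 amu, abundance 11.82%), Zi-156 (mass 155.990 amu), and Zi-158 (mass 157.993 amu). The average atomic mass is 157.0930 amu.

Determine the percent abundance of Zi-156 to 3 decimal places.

26.881%

Let x and y be the fractions of Zi-156 and Zi-158. Then x + y = 1 − 0.1182 = 0.8818 and 155.990x + 157.993y = 157.0930 − 0.1182×154.934 = 138.7798012.
Substituting: 155.990x + 157.993(0.8818 − x) = 138.7798012
(155.990 − 157.993)x = -0.5384262  ⇒  x = 0.26881, y = 0.61299
Zi-156: 26.881%, Zi-158: 61.299%.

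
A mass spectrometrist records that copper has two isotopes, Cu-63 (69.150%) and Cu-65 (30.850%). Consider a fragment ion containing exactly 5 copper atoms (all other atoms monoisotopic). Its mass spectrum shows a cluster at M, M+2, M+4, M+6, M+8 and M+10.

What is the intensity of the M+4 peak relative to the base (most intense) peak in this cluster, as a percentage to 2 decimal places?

89.23%

(0.69150 + 0.30850)^5 gives M 0.1581, M+2 0.3527, M+4 0.3147, M+6 0.1404, M+8 0.0313, M+10 0.0028; the largest is M+2.
P(M+2) = C(5,1) × 0.69150^4 × 0.30850^1 = 5 × 0.2286487 × 0.3085 = 0.352691 (base)
P(M+4) = C(5,2) × 0.69150^3 × 0.30850^2 = 10 × 0.33065611 × 0.09517225 = 0.314693
Relative intensity = 0.314693 / 0.352691 × 100 = 89.23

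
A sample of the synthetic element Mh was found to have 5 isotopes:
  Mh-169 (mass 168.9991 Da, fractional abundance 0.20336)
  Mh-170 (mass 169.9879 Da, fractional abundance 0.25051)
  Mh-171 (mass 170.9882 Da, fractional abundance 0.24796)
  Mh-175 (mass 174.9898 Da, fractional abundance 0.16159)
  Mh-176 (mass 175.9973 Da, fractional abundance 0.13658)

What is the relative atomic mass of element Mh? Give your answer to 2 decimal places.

171.66 Da

Ar = Σ fᵢ·mᵢ = 0.20336 × 168.9991 + 0.25051 × 169.9879 + 0.24796 × 170.9882 + 0.16159 × 174.9898 + 0.13658 × 175.9973
= 34.36766 + 42.58367 + 42.39823 + 28.27660 + 24.03771 = 171.66387 Da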